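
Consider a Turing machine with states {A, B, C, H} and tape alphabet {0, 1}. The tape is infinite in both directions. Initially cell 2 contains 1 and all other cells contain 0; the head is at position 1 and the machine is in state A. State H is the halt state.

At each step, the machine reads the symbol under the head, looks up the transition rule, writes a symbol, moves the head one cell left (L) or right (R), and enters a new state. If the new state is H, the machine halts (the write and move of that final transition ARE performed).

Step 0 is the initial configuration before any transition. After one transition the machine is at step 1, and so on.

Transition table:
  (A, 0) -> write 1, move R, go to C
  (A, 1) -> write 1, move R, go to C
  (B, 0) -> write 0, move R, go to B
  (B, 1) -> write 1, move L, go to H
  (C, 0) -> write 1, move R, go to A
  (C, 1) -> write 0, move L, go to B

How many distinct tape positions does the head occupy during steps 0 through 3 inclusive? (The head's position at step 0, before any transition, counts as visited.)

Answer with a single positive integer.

Answer: 3

Derivation:
Step 1: in state A at pos 1, read 0 -> (A,0)->write 1,move R,goto C. Now: state=C, head=2, tape[0..3]=0110 (head:   ^)
Step 2: in state C at pos 2, read 1 -> (C,1)->write 0,move L,goto B. Now: state=B, head=1, tape[0..3]=0100 (head:  ^)
Step 3: in state B at pos 1, read 1 -> (B,1)->write 1,move L,goto H. Now: state=H, head=0, tape[-1..3]=00100 (head:  ^)
Head positions at steps 0..3: starting at 1, distinct positions visited = {0, 1, 2} -> 3 position(s)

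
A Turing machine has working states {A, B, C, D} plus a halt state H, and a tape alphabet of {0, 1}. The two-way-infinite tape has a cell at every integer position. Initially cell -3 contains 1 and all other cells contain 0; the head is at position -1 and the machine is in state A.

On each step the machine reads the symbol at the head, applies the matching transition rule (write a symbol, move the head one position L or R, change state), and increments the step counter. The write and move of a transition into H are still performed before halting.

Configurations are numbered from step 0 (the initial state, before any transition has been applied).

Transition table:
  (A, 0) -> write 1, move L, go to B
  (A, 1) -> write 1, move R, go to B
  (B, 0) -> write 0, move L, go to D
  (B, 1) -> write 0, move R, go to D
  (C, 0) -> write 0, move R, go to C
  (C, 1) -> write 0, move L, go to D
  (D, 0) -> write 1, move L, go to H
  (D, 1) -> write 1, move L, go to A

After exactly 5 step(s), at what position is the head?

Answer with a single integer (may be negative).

Answer: -6

Derivation:
Step 1: in state A at pos -1, read 0 -> (A,0)->write 1,move L,goto B. Now: state=B, head=-2, tape[-4..0]=01010 (head:   ^)
Step 2: in state B at pos -2, read 0 -> (B,0)->write 0,move L,goto D. Now: state=D, head=-3, tape[-4..0]=01010 (head:  ^)
Step 3: in state D at pos -3, read 1 -> (D,1)->write 1,move L,goto A. Now: state=A, head=-4, tape[-5..0]=001010 (head:  ^)
Step 4: in state A at pos -4, read 0 -> (A,0)->write 1,move L,goto B. Now: state=B, head=-5, tape[-6..0]=0011010 (head:  ^)
Step 5: in state B at pos -5, read 0 -> (B,0)->write 0,move L,goto D. Now: state=D, head=-6, tape[-7..0]=00011010 (head:  ^)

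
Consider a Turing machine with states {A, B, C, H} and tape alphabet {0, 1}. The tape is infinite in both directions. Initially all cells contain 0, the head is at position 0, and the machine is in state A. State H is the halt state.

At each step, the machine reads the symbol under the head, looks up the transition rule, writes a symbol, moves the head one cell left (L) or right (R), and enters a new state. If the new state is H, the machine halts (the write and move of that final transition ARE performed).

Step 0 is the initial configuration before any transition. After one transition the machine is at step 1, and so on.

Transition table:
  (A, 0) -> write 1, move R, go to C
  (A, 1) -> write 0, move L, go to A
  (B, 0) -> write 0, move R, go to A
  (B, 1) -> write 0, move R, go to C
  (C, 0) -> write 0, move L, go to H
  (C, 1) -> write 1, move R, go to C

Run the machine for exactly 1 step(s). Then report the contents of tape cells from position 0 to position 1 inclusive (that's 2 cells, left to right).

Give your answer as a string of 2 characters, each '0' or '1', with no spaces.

Answer: 10

Derivation:
Step 1: in state A at pos 0, read 0 -> (A,0)->write 1,move R,goto C. Now: state=C, head=1, tape[-1..2]=0100 (head:   ^)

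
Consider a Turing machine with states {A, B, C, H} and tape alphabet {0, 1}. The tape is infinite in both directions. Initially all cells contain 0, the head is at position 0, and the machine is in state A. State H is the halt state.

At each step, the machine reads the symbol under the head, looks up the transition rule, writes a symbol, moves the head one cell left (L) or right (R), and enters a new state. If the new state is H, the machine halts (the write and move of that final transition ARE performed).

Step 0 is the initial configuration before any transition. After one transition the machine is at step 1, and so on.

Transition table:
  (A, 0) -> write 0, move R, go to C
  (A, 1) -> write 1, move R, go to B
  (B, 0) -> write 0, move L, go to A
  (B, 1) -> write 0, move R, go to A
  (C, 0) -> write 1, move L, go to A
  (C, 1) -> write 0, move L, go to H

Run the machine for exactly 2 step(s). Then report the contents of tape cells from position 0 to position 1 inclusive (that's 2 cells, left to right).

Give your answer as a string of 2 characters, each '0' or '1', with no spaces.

Step 1: in state A at pos 0, read 0 -> (A,0)->write 0,move R,goto C. Now: state=C, head=1, tape[-1..2]=0000 (head:   ^)
Step 2: in state C at pos 1, read 0 -> (C,0)->write 1,move L,goto A. Now: state=A, head=0, tape[-1..2]=0010 (head:  ^)

Answer: 01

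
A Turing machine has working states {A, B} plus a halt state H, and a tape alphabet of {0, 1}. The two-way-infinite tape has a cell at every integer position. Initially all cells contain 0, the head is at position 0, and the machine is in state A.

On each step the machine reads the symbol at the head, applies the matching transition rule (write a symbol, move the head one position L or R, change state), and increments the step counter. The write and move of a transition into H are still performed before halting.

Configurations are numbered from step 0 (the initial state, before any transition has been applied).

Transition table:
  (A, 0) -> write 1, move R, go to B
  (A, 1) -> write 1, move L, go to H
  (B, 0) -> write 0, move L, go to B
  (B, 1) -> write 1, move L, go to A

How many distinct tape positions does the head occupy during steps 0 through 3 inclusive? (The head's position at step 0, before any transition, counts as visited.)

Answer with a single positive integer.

Answer: 3

Derivation:
Step 1: in state A at pos 0, read 0 -> (A,0)->write 1,move R,goto B. Now: state=B, head=1, tape[-1..2]=0100 (head:   ^)
Step 2: in state B at pos 1, read 0 -> (B,0)->write 0,move L,goto B. Now: state=B, head=0, tape[-1..2]=0100 (head:  ^)
Step 3: in state B at pos 0, read 1 -> (B,1)->write 1,move L,goto A. Now: state=A, head=-1, tape[-2..2]=00100 (head:  ^)
Head positions at steps 0..3: starting at 0, distinct positions visited = {-1, 0, 1} -> 3 position(s)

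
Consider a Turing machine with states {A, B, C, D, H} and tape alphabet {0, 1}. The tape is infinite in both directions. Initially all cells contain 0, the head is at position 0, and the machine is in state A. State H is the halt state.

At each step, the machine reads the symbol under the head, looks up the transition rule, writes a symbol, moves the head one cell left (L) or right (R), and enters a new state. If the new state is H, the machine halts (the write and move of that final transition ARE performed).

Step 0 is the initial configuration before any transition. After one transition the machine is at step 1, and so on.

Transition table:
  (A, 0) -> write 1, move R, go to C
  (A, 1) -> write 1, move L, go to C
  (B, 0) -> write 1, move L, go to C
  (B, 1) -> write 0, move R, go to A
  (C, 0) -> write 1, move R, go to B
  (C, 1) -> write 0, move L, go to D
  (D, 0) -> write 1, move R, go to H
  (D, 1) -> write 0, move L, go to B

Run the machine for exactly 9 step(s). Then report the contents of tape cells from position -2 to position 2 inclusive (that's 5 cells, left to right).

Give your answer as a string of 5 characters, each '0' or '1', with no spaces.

Answer: 10101

Derivation:
Step 1: in state A at pos 0, read 0 -> (A,0)->write 1,move R,goto C. Now: state=C, head=1, tape[-1..2]=0100 (head:   ^)
Step 2: in state C at pos 1, read 0 -> (C,0)->write 1,move R,goto B. Now: state=B, head=2, tape[-1..3]=01100 (head:    ^)
Step 3: in state B at pos 2, read 0 -> (B,0)->write 1,move L,goto C. Now: state=C, head=1, tape[-1..3]=01110 (head:   ^)
Step 4: in state C at pos 1, read 1 -> (C,1)->write 0,move L,goto D. Now: state=D, head=0, tape[-1..3]=01010 (head:  ^)
Step 5: in state D at pos 0, read 1 -> (D,1)->write 0,move L,goto B. Now: state=B, head=-1, tape[-2..3]=000010 (head:  ^)
Step 6: in state B at pos -1, read 0 -> (B,0)->write 1,move L,goto C. Now: state=C, head=-2, tape[-3..3]=0010010 (head:  ^)
Step 7: in state C at pos -2, read 0 -> (C,0)->write 1,move R,goto B. Now: state=B, head=-1, tape[-3..3]=0110010 (head:   ^)
Step 8: in state B at pos -1, read 1 -> (B,1)->write 0,move R,goto A. Now: state=A, head=0, tape[-3..3]=0100010 (head:    ^)
Step 9: in state A at pos 0, read 0 -> (A,0)->write 1,move R,goto C. Now: state=C, head=1, tape[-3..3]=0101010 (head:     ^)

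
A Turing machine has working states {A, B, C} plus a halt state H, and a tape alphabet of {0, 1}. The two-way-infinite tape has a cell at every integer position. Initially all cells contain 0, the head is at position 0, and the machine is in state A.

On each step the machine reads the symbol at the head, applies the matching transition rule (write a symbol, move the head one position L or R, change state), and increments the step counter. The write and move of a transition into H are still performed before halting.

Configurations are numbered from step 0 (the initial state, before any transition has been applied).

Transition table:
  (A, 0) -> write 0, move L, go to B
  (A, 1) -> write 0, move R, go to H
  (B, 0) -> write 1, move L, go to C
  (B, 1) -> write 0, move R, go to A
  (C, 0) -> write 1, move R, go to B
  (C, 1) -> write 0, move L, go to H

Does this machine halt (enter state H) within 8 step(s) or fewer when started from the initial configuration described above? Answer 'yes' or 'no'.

Answer: yes

Derivation:
Step 1: in state A at pos 0, read 0 -> (A,0)->write 0,move L,goto B. Now: state=B, head=-1, tape[-2..1]=0000 (head:  ^)
Step 2: in state B at pos -1, read 0 -> (B,0)->write 1,move L,goto C. Now: state=C, head=-2, tape[-3..1]=00100 (head:  ^)
Step 3: in state C at pos -2, read 0 -> (C,0)->write 1,move R,goto B. Now: state=B, head=-1, tape[-3..1]=01100 (head:   ^)
Step 4: in state B at pos -1, read 1 -> (B,1)->write 0,move R,goto A. Now: state=A, head=0, tape[-3..1]=01000 (head:    ^)
Step 5: in state A at pos 0, read 0 -> (A,0)->write 0,move L,goto B. Now: state=B, head=-1, tape[-3..1]=01000 (head:   ^)
Step 6: in state B at pos -1, read 0 -> (B,0)->write 1,move L,goto C. Now: state=C, head=-2, tape[-3..1]=01100 (head:  ^)
Step 7: in state C at pos -2, read 1 -> (C,1)->write 0,move L,goto H. Now: state=H, head=-3, tape[-4..1]=000100 (head:  ^)
State H reached at step 7; 7 <= 8 -> yes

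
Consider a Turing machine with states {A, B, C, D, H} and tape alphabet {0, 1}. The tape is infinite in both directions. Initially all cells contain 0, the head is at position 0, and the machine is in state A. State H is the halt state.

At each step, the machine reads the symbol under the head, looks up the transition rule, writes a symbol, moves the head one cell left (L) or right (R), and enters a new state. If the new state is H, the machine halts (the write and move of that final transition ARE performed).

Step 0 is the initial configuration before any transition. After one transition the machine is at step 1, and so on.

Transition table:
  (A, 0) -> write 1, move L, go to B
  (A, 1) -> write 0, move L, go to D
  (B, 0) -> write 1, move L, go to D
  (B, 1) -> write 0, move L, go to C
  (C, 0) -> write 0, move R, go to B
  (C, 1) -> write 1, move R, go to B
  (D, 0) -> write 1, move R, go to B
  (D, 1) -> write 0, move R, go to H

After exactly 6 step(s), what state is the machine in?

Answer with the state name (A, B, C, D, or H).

Step 1: in state A at pos 0, read 0 -> (A,0)->write 1,move L,goto B. Now: state=B, head=-1, tape[-2..1]=0010 (head:  ^)
Step 2: in state B at pos -1, read 0 -> (B,0)->write 1,move L,goto D. Now: state=D, head=-2, tape[-3..1]=00110 (head:  ^)
Step 3: in state D at pos -2, read 0 -> (D,0)->write 1,move R,goto B. Now: state=B, head=-1, tape[-3..1]=01110 (head:   ^)
Step 4: in state B at pos -1, read 1 -> (B,1)->write 0,move L,goto C. Now: state=C, head=-2, tape[-3..1]=01010 (head:  ^)
Step 5: in state C at pos -2, read 1 -> (C,1)->write 1,move R,goto B. Now: state=B, head=-1, tape[-3..1]=01010 (head:   ^)
Step 6: in state B at pos -1, read 0 -> (B,0)->write 1,move L,goto D. Now: state=D, head=-2, tape[-3..1]=01110 (head:  ^)

Answer: D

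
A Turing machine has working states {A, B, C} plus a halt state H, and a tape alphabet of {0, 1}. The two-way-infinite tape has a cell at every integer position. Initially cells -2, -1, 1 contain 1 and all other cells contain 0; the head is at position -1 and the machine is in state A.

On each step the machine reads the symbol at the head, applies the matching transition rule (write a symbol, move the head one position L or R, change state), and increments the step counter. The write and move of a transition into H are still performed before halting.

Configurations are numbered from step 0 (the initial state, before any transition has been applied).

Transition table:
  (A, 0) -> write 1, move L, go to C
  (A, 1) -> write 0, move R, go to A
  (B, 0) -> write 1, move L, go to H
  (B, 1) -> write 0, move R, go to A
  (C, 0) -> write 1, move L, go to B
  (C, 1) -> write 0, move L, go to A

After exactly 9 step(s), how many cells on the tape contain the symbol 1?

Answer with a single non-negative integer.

Answer: 2

Derivation:
Step 1: in state A at pos -1, read 1 -> (A,1)->write 0,move R,goto A. Now: state=A, head=0, tape[-3..2]=010010 (head:    ^)
Step 2: in state A at pos 0, read 0 -> (A,0)->write 1,move L,goto C. Now: state=C, head=-1, tape[-3..2]=010110 (head:   ^)
Step 3: in state C at pos -1, read 0 -> (C,0)->write 1,move L,goto B. Now: state=B, head=-2, tape[-3..2]=011110 (head:  ^)
Step 4: in state B at pos -2, read 1 -> (B,1)->write 0,move R,goto A. Now: state=A, head=-1, tape[-3..2]=001110 (head:   ^)
Step 5: in state A at pos -1, read 1 -> (A,1)->write 0,move R,goto A. Now: state=A, head=0, tape[-3..2]=000110 (head:    ^)
Step 6: in state A at pos 0, read 1 -> (A,1)->write 0,move R,goto A. Now: state=A, head=1, tape[-3..2]=000010 (head:     ^)
Step 7: in state A at pos 1, read 1 -> (A,1)->write 0,move R,goto A. Now: state=A, head=2, tape[-3..3]=0000000 (head:      ^)
Step 8: in state A at pos 2, read 0 -> (A,0)->write 1,move L,goto C. Now: state=C, head=1, tape[-3..3]=0000010 (head:     ^)
Step 9: in state C at pos 1, read 0 -> (C,0)->write 1,move L,goto B. Now: state=B, head=0, tape[-3..3]=0000110 (head:    ^)
Cells containing 1 after step 9: {1, 2} -> 2 cell(s)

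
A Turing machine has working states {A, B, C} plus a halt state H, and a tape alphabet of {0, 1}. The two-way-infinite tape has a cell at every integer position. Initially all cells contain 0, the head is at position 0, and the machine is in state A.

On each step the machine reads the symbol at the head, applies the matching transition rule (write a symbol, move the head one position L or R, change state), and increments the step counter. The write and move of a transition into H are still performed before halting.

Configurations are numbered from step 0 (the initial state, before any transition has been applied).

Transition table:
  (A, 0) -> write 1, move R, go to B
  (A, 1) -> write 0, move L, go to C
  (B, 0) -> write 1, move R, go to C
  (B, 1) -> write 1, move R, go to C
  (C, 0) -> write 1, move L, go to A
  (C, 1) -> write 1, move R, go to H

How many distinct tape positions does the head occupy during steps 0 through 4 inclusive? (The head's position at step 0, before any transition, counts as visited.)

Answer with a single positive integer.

Step 1: in state A at pos 0, read 0 -> (A,0)->write 1,move R,goto B. Now: state=B, head=1, tape[-1..2]=0100 (head:   ^)
Step 2: in state B at pos 1, read 0 -> (B,0)->write 1,move R,goto C. Now: state=C, head=2, tape[-1..3]=01100 (head:    ^)
Step 3: in state C at pos 2, read 0 -> (C,0)->write 1,move L,goto A. Now: state=A, head=1, tape[-1..3]=01110 (head:   ^)
Step 4: in state A at pos 1, read 1 -> (A,1)->write 0,move L,goto C. Now: state=C, head=0, tape[-1..3]=01010 (head:  ^)
Head positions at steps 0..4: starting at 0, distinct positions visited = {0, 1, 2} -> 3 position(s)

Answer: 3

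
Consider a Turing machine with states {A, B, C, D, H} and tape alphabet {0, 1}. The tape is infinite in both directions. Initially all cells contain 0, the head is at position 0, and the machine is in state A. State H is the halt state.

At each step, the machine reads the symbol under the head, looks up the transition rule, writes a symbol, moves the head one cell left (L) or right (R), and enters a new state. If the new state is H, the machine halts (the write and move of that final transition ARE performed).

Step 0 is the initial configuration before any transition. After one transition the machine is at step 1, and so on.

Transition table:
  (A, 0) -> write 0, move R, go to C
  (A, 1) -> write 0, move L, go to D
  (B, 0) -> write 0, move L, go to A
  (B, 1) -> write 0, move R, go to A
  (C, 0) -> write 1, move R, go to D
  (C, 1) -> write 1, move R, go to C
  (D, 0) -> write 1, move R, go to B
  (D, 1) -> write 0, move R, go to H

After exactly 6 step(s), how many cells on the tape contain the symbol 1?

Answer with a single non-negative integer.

Step 1: in state A at pos 0, read 0 -> (A,0)->write 0,move R,goto C. Now: state=C, head=1, tape[-1..2]=0000 (head:   ^)
Step 2: in state C at pos 1, read 0 -> (C,0)->write 1,move R,goto D. Now: state=D, head=2, tape[-1..3]=00100 (head:    ^)
Step 3: in state D at pos 2, read 0 -> (D,0)->write 1,move R,goto B. Now: state=B, head=3, tape[-1..4]=001100 (head:     ^)
Step 4: in state B at pos 3, read 0 -> (B,0)->write 0,move L,goto A. Now: state=A, head=2, tape[-1..4]=001100 (head:    ^)
Step 5: in state A at pos 2, read 1 -> (A,1)->write 0,move L,goto D. Now: state=D, head=1, tape[-1..4]=001000 (head:   ^)
Step 6: in state D at pos 1, read 1 -> (D,1)->write 0,move R,goto H. Now: state=H, head=2, tape[-1..4]=000000 (head:    ^)
No cell contains 1 after step 6 -> 0 cell(s)

Answer: 0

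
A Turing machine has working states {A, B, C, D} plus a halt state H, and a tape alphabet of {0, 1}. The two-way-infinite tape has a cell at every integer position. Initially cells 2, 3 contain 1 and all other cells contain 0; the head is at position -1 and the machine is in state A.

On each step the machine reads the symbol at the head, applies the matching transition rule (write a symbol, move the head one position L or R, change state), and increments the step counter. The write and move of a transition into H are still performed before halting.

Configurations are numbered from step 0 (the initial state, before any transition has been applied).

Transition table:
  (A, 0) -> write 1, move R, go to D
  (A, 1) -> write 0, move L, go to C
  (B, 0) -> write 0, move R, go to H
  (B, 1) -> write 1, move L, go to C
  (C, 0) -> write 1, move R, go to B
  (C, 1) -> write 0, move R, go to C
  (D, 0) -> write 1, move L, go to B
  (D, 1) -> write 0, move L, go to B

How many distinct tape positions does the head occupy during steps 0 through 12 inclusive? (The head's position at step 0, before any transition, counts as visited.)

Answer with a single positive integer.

Answer: 6

Derivation:
Step 1: in state A at pos -1, read 0 -> (A,0)->write 1,move R,goto D. Now: state=D, head=0, tape[-2..4]=0100110 (head:   ^)
Step 2: in state D at pos 0, read 0 -> (D,0)->write 1,move L,goto B. Now: state=B, head=-1, tape[-2..4]=0110110 (head:  ^)
Step 3: in state B at pos -1, read 1 -> (B,1)->write 1,move L,goto C. Now: state=C, head=-2, tape[-3..4]=00110110 (head:  ^)
Step 4: in state C at pos -2, read 0 -> (C,0)->write 1,move R,goto B. Now: state=B, head=-1, tape[-3..4]=01110110 (head:   ^)
Step 5: in state B at pos -1, read 1 -> (B,1)->write 1,move L,goto C. Now: state=C, head=-2, tape[-3..4]=01110110 (head:  ^)
Step 6: in state C at pos -2, read 1 -> (C,1)->write 0,move R,goto C. Now: state=C, head=-1, tape[-3..4]=00110110 (head:   ^)
Step 7: in state C at pos -1, read 1 -> (C,1)->write 0,move R,goto C. Now: state=C, head=0, tape[-3..4]=00010110 (head:    ^)
Step 8: in state C at pos 0, read 1 -> (C,1)->write 0,move R,goto C. Now: state=C, head=1, tape[-3..4]=00000110 (head:     ^)
Step 9: in state C at pos 1, read 0 -> (C,0)->write 1,move R,goto B. Now: state=B, head=2, tape[-3..4]=00001110 (head:      ^)
Step 10: in state B at pos 2, read 1 -> (B,1)->write 1,move L,goto C. Now: state=C, head=1, tape[-3..4]=00001110 (head:     ^)
Step 11: in state C at pos 1, read 1 -> (C,1)->write 0,move R,goto C. Now: state=C, head=2, tape[-3..4]=00000110 (head:      ^)
Step 12: in state C at pos 2, read 1 -> (C,1)->write 0,move R,goto C. Now: state=C, head=3, tape[-3..4]=00000010 (head:       ^)
Head positions at steps 0..12: starting at -1, distinct positions visited = {-2, -1, 0, 1, 2, 3} -> 6 position(s)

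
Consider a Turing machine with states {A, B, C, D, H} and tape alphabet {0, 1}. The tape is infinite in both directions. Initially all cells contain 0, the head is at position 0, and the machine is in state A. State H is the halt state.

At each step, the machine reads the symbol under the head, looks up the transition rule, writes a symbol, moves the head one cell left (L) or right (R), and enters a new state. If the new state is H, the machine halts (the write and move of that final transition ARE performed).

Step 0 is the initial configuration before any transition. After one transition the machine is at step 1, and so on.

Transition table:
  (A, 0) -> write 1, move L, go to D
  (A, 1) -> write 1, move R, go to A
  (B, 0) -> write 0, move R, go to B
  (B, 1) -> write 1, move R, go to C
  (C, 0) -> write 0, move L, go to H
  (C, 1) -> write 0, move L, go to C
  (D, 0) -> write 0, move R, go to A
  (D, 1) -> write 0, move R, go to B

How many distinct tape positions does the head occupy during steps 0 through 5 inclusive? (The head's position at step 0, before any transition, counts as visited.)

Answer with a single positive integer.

Step 1: in state A at pos 0, read 0 -> (A,0)->write 1,move L,goto D. Now: state=D, head=-1, tape[-2..1]=0010 (head:  ^)
Step 2: in state D at pos -1, read 0 -> (D,0)->write 0,move R,goto A. Now: state=A, head=0, tape[-2..1]=0010 (head:   ^)
Step 3: in state A at pos 0, read 1 -> (A,1)->write 1,move R,goto A. Now: state=A, head=1, tape[-2..2]=00100 (head:    ^)
Step 4: in state A at pos 1, read 0 -> (A,0)->write 1,move L,goto D. Now: state=D, head=0, tape[-2..2]=00110 (head:   ^)
Step 5: in state D at pos 0, read 1 -> (D,1)->write 0,move R,goto B. Now: state=B, head=1, tape[-2..2]=00010 (head:    ^)
Head positions at steps 0..5: starting at 0, distinct positions visited = {-1, 0, 1} -> 3 position(s)

Answer: 3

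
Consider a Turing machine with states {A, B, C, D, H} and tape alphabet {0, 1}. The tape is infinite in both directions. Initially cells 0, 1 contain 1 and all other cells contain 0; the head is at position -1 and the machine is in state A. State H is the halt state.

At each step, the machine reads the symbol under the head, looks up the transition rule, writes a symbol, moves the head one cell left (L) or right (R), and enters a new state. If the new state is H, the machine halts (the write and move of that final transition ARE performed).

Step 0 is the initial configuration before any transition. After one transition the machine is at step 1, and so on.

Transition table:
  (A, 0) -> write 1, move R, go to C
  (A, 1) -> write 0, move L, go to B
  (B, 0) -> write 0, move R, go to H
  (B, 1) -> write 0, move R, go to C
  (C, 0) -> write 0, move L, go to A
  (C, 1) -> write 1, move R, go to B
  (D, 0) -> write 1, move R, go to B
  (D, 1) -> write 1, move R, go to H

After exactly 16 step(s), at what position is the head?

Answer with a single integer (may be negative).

Step 1: in state A at pos -1, read 0 -> (A,0)->write 1,move R,goto C. Now: state=C, head=0, tape[-2..2]=01110 (head:   ^)
Step 2: in state C at pos 0, read 1 -> (C,1)->write 1,move R,goto B. Now: state=B, head=1, tape[-2..2]=01110 (head:    ^)
Step 3: in state B at pos 1, read 1 -> (B,1)->write 0,move R,goto C. Now: state=C, head=2, tape[-2..3]=011000 (head:     ^)
Step 4: in state C at pos 2, read 0 -> (C,0)->write 0,move L,goto A. Now: state=A, head=1, tape[-2..3]=011000 (head:    ^)
Step 5: in state A at pos 1, read 0 -> (A,0)->write 1,move R,goto C. Now: state=C, head=2, tape[-2..3]=011100 (head:     ^)
Step 6: in state C at pos 2, read 0 -> (C,0)->write 0,move L,goto A. Now: state=A, head=1, tape[-2..3]=011100 (head:    ^)
Step 7: in state A at pos 1, read 1 -> (A,1)->write 0,move L,goto B. Now: state=B, head=0, tape[-2..3]=011000 (head:   ^)
Step 8: in state B at pos 0, read 1 -> (B,1)->write 0,move R,goto C. Now: state=C, head=1, tape[-2..3]=010000 (head:    ^)
Step 9: in state C at pos 1, read 0 -> (C,0)->write 0,move L,goto A. Now: state=A, head=0, tape[-2..3]=010000 (head:   ^)
Step 10: in state A at pos 0, read 0 -> (A,0)->write 1,move R,goto C. Now: state=C, head=1, tape[-2..3]=011000 (head:    ^)
Step 11: in state C at pos 1, read 0 -> (C,0)->write 0,move L,goto A. Now: state=A, head=0, tape[-2..3]=011000 (head:   ^)
Step 12: in state A at pos 0, read 1 -> (A,1)->write 0,move L,goto B. Now: state=B, head=-1, tape[-2..3]=010000 (head:  ^)
Step 13: in state B at pos -1, read 1 -> (B,1)->write 0,move R,goto C. Now: state=C, head=0, tape[-2..3]=000000 (head:   ^)
Step 14: in state C at pos 0, read 0 -> (C,0)->write 0,move L,goto A. Now: state=A, head=-1, tape[-2..3]=000000 (head:  ^)
Step 15: in state A at pos -1, read 0 -> (A,0)->write 1,move R,goto C. Now: state=C, head=0, tape[-2..3]=010000 (head:   ^)
Step 16: in state C at pos 0, read 0 -> (C,0)->write 0,move L,goto A. Now: state=A, head=-1, tape[-2..3]=010000 (head:  ^)

Answer: -1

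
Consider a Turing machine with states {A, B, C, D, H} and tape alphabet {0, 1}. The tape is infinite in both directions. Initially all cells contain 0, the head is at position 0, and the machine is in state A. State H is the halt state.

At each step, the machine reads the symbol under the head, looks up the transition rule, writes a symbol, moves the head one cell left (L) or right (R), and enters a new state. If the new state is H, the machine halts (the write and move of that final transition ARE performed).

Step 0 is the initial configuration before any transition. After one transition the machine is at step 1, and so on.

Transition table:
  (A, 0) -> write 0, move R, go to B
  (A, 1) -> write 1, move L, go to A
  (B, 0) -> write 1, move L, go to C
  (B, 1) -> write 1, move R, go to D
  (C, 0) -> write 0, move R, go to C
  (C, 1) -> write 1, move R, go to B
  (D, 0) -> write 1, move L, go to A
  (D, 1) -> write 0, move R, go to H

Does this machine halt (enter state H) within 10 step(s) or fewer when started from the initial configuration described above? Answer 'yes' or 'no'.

Step 1: in state A at pos 0, read 0 -> (A,0)->write 0,move R,goto B. Now: state=B, head=1, tape[-1..2]=0000 (head:   ^)
Step 2: in state B at pos 1, read 0 -> (B,0)->write 1,move L,goto C. Now: state=C, head=0, tape[-1..2]=0010 (head:  ^)
Step 3: in state C at pos 0, read 0 -> (C,0)->write 0,move R,goto C. Now: state=C, head=1, tape[-1..2]=0010 (head:   ^)
Step 4: in state C at pos 1, read 1 -> (C,1)->write 1,move R,goto B. Now: state=B, head=2, tape[-1..3]=00100 (head:    ^)
Step 5: in state B at pos 2, read 0 -> (B,0)->write 1,move L,goto C. Now: state=C, head=1, tape[-1..3]=00110 (head:   ^)
Step 6: in state C at pos 1, read 1 -> (C,1)->write 1,move R,goto B. Now: state=B, head=2, tape[-1..3]=00110 (head:    ^)
Step 7: in state B at pos 2, read 1 -> (B,1)->write 1,move R,goto D. Now: state=D, head=3, tape[-1..4]=001100 (head:     ^)
Step 8: in state D at pos 3, read 0 -> (D,0)->write 1,move L,goto A. Now: state=A, head=2, tape[-1..4]=001110 (head:    ^)
Step 9: in state A at pos 2, read 1 -> (A,1)->write 1,move L,goto A. Now: state=A, head=1, tape[-1..4]=001110 (head:   ^)
Step 10: in state A at pos 1, read 1 -> (A,1)->write 1,move L,goto A. Now: state=A, head=0, tape[-1..4]=001110 (head:  ^)
After 10 step(s): state = A (not H) -> not halted within 10 -> no

Answer: no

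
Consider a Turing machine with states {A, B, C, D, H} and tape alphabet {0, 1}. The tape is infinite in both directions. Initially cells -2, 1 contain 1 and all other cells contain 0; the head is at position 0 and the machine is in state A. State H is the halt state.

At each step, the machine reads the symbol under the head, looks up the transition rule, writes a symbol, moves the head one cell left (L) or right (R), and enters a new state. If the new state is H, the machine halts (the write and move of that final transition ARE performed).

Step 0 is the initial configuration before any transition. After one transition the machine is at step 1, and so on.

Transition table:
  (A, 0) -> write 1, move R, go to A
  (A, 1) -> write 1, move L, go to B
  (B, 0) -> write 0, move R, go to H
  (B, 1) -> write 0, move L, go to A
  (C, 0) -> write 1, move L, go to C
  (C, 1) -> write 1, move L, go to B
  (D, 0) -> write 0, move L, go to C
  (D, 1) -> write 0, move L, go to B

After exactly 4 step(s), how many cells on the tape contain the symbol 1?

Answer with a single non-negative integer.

Step 1: in state A at pos 0, read 0 -> (A,0)->write 1,move R,goto A. Now: state=A, head=1, tape[-3..2]=010110 (head:     ^)
Step 2: in state A at pos 1, read 1 -> (A,1)->write 1,move L,goto B. Now: state=B, head=0, tape[-3..2]=010110 (head:    ^)
Step 3: in state B at pos 0, read 1 -> (B,1)->write 0,move L,goto A. Now: state=A, head=-1, tape[-3..2]=010010 (head:   ^)
Step 4: in state A at pos -1, read 0 -> (A,0)->write 1,move R,goto A. Now: state=A, head=0, tape[-3..2]=011010 (head:    ^)
Cells containing 1 after step 4: {-2, -1, 1} -> 3 cell(s)

Answer: 3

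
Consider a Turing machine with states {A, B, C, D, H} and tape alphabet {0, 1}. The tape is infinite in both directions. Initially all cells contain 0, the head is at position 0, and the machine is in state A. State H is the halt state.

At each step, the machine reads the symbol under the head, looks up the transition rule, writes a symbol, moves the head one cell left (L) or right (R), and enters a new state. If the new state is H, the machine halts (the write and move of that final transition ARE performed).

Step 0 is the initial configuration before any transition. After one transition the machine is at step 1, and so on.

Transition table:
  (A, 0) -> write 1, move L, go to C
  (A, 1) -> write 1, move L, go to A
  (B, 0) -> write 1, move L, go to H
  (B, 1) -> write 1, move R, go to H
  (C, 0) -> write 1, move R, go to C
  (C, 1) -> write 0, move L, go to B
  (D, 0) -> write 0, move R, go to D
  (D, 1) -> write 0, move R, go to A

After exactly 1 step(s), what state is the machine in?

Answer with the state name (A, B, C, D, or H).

Answer: C

Derivation:
Step 1: in state A at pos 0, read 0 -> (A,0)->write 1,move L,goto C. Now: state=C, head=-1, tape[-2..1]=0010 (head:  ^)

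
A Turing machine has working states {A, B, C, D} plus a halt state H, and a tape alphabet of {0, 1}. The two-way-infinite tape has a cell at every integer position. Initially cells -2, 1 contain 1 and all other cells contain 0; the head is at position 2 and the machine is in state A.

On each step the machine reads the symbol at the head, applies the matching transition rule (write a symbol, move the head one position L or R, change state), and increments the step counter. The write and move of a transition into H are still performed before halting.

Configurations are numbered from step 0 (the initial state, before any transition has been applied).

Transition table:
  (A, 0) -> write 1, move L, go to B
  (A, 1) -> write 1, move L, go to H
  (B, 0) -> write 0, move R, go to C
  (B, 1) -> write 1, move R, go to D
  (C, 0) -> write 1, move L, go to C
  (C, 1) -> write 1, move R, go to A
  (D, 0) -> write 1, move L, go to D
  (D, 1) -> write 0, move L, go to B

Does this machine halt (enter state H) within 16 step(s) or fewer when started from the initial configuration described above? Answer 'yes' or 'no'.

Answer: yes

Derivation:
Step 1: in state A at pos 2, read 0 -> (A,0)->write 1,move L,goto B. Now: state=B, head=1, tape[-3..3]=0100110 (head:     ^)
Step 2: in state B at pos 1, read 1 -> (B,1)->write 1,move R,goto D. Now: state=D, head=2, tape[-3..3]=0100110 (head:      ^)
Step 3: in state D at pos 2, read 1 -> (D,1)->write 0,move L,goto B. Now: state=B, head=1, tape[-3..3]=0100100 (head:     ^)
Step 4: in state B at pos 1, read 1 -> (B,1)->write 1,move R,goto D. Now: state=D, head=2, tape[-3..3]=0100100 (head:      ^)
Step 5: in state D at pos 2, read 0 -> (D,0)->write 1,move L,goto D. Now: state=D, head=1, tape[-3..3]=0100110 (head:     ^)
Step 6: in state D at pos 1, read 1 -> (D,1)->write 0,move L,goto B. Now: state=B, head=0, tape[-3..3]=0100010 (head:    ^)
Step 7: in state B at pos 0, read 0 -> (B,0)->write 0,move R,goto C. Now: state=C, head=1, tape[-3..3]=0100010 (head:     ^)
Step 8: in state C at pos 1, read 0 -> (C,0)->write 1,move L,goto C. Now: state=C, head=0, tape[-3..3]=0100110 (head:    ^)
Step 9: in state C at pos 0, read 0 -> (C,0)->write 1,move L,goto C. Now: state=C, head=-1, tape[-3..3]=0101110 (head:   ^)
Step 10: in state C at pos -1, read 0 -> (C,0)->write 1,move L,goto C. Now: state=C, head=-2, tape[-3..3]=0111110 (head:  ^)
Step 11: in state C at pos -2, read 1 -> (C,1)->write 1,move R,goto A. Now: state=A, head=-1, tape[-3..3]=0111110 (head:   ^)
Step 12: in state A at pos -1, read 1 -> (A,1)->write 1,move L,goto H. Now: state=H, head=-2, tape[-3..3]=0111110 (head:  ^)
State H reached at step 12; 12 <= 16 -> yes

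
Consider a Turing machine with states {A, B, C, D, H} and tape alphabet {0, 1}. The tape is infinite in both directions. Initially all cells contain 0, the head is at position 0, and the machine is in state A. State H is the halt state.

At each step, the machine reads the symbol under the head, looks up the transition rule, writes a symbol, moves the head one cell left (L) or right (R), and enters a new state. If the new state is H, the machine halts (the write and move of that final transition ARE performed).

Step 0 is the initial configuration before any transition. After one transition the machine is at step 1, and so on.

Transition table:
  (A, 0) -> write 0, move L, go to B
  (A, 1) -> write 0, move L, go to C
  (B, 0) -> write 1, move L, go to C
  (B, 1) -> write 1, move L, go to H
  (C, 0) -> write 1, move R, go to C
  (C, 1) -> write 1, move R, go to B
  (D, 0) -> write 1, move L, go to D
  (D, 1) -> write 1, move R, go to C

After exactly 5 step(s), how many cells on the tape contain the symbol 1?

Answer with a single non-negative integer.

Answer: 3

Derivation:
Step 1: in state A at pos 0, read 0 -> (A,0)->write 0,move L,goto B. Now: state=B, head=-1, tape[-2..1]=0000 (head:  ^)
Step 2: in state B at pos -1, read 0 -> (B,0)->write 1,move L,goto C. Now: state=C, head=-2, tape[-3..1]=00100 (head:  ^)
Step 3: in state C at pos -2, read 0 -> (C,0)->write 1,move R,goto C. Now: state=C, head=-1, tape[-3..1]=01100 (head:   ^)
Step 4: in state C at pos -1, read 1 -> (C,1)->write 1,move R,goto B. Now: state=B, head=0, tape[-3..1]=01100 (head:    ^)
Step 5: in state B at pos 0, read 0 -> (B,0)->write 1,move L,goto C. Now: state=C, head=-1, tape[-3..1]=01110 (head:   ^)
Cells containing 1 after step 5: {-2, -1, 0} -> 3 cell(s)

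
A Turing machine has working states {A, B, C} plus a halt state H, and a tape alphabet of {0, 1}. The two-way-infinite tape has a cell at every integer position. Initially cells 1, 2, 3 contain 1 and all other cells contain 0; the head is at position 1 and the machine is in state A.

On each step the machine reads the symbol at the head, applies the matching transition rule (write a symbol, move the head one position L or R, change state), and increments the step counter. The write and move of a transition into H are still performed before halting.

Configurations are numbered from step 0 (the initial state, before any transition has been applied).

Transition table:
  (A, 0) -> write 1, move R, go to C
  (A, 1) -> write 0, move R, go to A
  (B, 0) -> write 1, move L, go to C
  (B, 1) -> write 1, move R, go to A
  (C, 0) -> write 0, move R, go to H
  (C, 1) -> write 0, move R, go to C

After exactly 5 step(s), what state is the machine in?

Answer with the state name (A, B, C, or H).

Step 1: in state A at pos 1, read 1 -> (A,1)->write 0,move R,goto A. Now: state=A, head=2, tape[0..4]=00110 (head:   ^)
Step 2: in state A at pos 2, read 1 -> (A,1)->write 0,move R,goto A. Now: state=A, head=3, tape[0..4]=00010 (head:    ^)
Step 3: in state A at pos 3, read 1 -> (A,1)->write 0,move R,goto A. Now: state=A, head=4, tape[0..5]=000000 (head:     ^)
Step 4: in state A at pos 4, read 0 -> (A,0)->write 1,move R,goto C. Now: state=C, head=5, tape[0..6]=0000100 (head:      ^)
Step 5: in state C at pos 5, read 0 -> (C,0)->write 0,move R,goto H. Now: state=H, head=6, tape[0..7]=00001000 (head:       ^)

Answer: H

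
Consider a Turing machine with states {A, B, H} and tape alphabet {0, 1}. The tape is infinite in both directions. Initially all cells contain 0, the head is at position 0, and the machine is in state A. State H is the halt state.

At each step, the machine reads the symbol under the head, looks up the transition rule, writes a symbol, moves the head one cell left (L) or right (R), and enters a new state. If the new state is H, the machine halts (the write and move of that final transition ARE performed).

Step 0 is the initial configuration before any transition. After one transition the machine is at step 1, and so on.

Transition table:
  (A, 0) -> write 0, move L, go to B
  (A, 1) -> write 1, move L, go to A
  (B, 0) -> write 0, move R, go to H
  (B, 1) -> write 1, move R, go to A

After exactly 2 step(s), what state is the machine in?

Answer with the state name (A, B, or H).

Answer: H

Derivation:
Step 1: in state A at pos 0, read 0 -> (A,0)->write 0,move L,goto B. Now: state=B, head=-1, tape[-2..1]=0000 (head:  ^)
Step 2: in state B at pos -1, read 0 -> (B,0)->write 0,move R,goto H. Now: state=H, head=0, tape[-2..1]=0000 (head:   ^)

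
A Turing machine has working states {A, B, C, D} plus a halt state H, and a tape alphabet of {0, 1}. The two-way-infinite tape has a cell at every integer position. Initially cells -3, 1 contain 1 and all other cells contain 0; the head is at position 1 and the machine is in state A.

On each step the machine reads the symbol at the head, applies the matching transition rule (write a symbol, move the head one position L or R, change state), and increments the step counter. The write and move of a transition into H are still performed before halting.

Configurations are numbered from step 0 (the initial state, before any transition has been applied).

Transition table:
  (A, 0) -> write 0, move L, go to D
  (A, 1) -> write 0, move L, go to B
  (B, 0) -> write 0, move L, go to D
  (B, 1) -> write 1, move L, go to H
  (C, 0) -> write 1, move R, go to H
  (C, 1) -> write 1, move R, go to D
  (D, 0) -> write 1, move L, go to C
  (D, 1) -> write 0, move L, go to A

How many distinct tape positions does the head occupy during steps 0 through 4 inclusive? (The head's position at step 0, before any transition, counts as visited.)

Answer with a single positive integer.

Step 1: in state A at pos 1, read 1 -> (A,1)->write 0,move L,goto B. Now: state=B, head=0, tape[-4..2]=0100000 (head:     ^)
Step 2: in state B at pos 0, read 0 -> (B,0)->write 0,move L,goto D. Now: state=D, head=-1, tape[-4..2]=0100000 (head:    ^)
Step 3: in state D at pos -1, read 0 -> (D,0)->write 1,move L,goto C. Now: state=C, head=-2, tape[-4..2]=0101000 (head:   ^)
Step 4: in state C at pos -2, read 0 -> (C,0)->write 1,move R,goto H. Now: state=H, head=-1, tape[-4..2]=0111000 (head:    ^)
Head positions at steps 0..4: starting at 1, distinct positions visited = {-2, -1, 0, 1} -> 4 position(s)

Answer: 4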